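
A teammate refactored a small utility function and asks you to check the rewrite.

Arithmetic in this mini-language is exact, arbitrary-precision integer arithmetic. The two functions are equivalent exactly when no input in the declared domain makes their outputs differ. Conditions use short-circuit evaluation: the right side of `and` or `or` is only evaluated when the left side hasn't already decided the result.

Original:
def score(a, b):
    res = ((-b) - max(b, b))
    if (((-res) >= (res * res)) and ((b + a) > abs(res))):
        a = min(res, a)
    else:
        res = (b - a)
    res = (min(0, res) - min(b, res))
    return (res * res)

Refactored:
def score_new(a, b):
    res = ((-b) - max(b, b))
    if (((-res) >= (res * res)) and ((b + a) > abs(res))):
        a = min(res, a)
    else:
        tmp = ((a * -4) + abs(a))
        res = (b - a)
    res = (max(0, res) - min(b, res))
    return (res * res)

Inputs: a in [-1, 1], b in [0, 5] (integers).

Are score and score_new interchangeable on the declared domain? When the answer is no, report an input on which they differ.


There is a counterexample at a=-1, b=0: 0 on one side, 1 on the other.
score: res = 0; (((-res) >= (res * res)) and ((b + a) > abs(res))) -> false; res = 1; res = 0; return 0
score_new: res = 0; (((-res) >= (res * res)) and ((b + a) > abs(res))) -> false; tmp = 5; res = 1; res = 1; return 1
verdict: not equivalent; witness: a=-1, b=0


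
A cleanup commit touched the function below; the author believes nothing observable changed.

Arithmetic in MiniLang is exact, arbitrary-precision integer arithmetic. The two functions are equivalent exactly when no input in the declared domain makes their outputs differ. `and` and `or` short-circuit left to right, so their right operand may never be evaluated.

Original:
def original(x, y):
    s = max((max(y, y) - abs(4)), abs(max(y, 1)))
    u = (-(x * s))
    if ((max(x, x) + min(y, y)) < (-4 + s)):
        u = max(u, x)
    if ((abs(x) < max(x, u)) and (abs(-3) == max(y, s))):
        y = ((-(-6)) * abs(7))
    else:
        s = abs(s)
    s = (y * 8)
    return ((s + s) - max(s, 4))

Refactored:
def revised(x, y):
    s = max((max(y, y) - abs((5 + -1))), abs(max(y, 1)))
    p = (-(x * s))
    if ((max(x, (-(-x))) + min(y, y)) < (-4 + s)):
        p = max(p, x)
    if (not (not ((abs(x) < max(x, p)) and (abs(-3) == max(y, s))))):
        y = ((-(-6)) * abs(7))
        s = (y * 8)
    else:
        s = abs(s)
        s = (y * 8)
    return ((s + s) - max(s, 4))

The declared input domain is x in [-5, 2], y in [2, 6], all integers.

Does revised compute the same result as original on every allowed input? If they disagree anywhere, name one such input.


This is a faithful refactor — local variable names differ; arithmetic usage differs; constant usage differs; statement counts differ; boolean connective usage differs, but the computed results match everywhere.
One worked example (x=-3, y=6) — original: s = 6; u = 18; ((max(x, x) + min(y, y)) < (-4 + s)) -> false; ((abs(x) < max(x, u)) and (abs(-3) == max(y, s))) -> false; s = 6; s = 48; return 48; revised: s = 6; p = 18; ((max(x, (-(-x))) + min(y, y)) < (-4 + s)) -> false; (not (not ((abs(x) < max(x, p)) and (abs(-3) == max(y, s))))) -> false; s = 6; s = 48; return 48; agreement on 48.
Every one of the 40 inputs gives matching results.
verdict: equivalent


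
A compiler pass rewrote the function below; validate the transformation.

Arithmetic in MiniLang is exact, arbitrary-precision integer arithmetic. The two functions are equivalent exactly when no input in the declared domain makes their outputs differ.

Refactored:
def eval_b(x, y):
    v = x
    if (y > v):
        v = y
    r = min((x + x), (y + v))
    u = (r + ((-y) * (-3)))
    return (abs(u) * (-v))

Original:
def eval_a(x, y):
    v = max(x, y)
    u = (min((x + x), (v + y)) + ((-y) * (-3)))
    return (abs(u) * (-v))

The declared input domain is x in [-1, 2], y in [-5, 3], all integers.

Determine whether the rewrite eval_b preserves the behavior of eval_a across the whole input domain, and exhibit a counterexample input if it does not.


Behavior is preserved: although comparison usage differs; also min/max/abs usage differs; also branching structure differs; also local variable names differ; also statement counts differ, the outputs never diverge.
One worked example (x=1, y=-1) — eval_a: v=1, then u=-3, then returns -3; eval_b: v=1, then (y > v) is false, then r=0, then u=-3, then returns -3; agreement on -3.
Sweeping the whole domain (36 inputs) finds no disagreement.
verdict: equivalent


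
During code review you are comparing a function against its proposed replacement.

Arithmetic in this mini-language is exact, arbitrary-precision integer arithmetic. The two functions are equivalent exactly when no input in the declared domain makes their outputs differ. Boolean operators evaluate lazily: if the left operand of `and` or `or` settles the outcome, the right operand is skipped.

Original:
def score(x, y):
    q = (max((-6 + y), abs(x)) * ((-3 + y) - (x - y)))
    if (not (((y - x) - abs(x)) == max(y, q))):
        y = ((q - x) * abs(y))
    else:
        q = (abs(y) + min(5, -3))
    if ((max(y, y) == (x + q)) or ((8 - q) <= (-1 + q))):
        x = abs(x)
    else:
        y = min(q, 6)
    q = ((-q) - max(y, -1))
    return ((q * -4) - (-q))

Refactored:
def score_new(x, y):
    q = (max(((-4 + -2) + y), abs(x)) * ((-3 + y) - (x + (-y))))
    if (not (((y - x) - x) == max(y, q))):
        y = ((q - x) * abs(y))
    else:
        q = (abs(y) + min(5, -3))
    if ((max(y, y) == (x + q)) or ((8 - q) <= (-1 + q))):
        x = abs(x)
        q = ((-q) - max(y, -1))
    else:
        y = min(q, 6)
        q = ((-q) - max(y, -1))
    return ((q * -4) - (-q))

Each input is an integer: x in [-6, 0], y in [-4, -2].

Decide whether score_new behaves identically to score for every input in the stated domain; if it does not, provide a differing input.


Not equivalent: x=-6, y=-4 separates them (6 vs -93).
score: q=-30, then (not (((y - x) - abs(x)) == max(y, q))) is false, then q=1, then ((max(y, y) == (x + q)) or ((8 - q) <= (-1 + q))) is false, then y=1, then q=-2, then returns 6
score_new: q=-30, then (not (((y - x) - x) == max(y, q))) is true, then y=-96, then ((max(y, y) == (x + q)) or ((8 - q) <= (-1 + q))) is false, then y=-30, then q=31, then returns -93
verdict: not equivalent; witness: x=-6, y=-4


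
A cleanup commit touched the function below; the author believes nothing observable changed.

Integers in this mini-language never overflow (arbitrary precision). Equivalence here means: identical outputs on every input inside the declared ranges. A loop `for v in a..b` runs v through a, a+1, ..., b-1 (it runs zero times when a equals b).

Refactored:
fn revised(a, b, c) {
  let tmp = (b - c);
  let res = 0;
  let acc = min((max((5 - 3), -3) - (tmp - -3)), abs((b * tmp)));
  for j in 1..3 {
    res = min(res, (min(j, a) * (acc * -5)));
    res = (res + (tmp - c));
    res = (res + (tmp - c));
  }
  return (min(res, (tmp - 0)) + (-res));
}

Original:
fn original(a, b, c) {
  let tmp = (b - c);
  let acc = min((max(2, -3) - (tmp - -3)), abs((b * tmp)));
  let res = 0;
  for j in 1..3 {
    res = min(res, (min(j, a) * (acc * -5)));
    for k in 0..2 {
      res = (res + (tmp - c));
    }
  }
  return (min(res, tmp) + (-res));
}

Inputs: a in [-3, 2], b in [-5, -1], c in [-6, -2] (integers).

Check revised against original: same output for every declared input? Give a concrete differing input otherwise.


The two are interchangeable: local variable names differ; constant usage differs; arithmetic usage differs; loop structure differs, and every declared input agrees.
Spot check at a=1, b=-1, c=-4 — original: tmp = 3; acc = -4; res = 0; [j=1]; res = 0; [k=0]; res = 7; [k=1]; res = 14; [j=2]; res = 14; [k=0]; res = 21; [k=1]; res = 28; return -25. revised: tmp = 3; res = 0; acc = -4; [j=1]; res = 0; res = 7; res = 14; [j=2]; res = 14; res = 21; res = 28; return -25. Both give -25.
Sweeping the whole domain (150 inputs) finds no disagreement.
verdict: equivalent


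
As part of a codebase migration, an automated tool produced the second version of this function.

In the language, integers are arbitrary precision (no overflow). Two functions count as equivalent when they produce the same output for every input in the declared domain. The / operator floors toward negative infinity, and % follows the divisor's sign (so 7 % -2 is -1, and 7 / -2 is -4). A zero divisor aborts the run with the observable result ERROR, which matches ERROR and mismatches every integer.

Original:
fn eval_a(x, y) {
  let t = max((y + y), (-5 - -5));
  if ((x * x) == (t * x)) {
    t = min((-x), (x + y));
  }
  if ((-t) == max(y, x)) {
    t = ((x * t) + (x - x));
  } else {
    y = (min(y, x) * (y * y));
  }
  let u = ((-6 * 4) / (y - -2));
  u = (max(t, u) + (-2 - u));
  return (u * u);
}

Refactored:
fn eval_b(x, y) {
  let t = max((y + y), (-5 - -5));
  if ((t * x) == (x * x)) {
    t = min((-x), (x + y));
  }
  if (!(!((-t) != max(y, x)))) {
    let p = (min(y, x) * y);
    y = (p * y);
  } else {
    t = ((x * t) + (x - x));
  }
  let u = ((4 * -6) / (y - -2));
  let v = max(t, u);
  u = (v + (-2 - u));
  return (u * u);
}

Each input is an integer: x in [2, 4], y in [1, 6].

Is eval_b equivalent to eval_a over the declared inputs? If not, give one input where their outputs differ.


Comparing the listings, the differences include: statement counts differ; boolean connective usage differs; local variable names differ; comparison usage differs.
Spot check at x=3, y=4 — eval_a: t := 8 | ((x * x) == (t * x)): false | ((-t) == max(y, x)): false | y := 48 | u := -1 | u := 7 | result 49. eval_b: t := 8 | ((t * x) == (x * x)): false | (!(!((-t) != max(y, x)))): true | p := 12 | y := 48 | u := -1 | v := 8 | u := 7 | result 49. Both give 49.
An exhaustive pass over the 18 declared inputs shows identical outputs.
verdict: equivalent


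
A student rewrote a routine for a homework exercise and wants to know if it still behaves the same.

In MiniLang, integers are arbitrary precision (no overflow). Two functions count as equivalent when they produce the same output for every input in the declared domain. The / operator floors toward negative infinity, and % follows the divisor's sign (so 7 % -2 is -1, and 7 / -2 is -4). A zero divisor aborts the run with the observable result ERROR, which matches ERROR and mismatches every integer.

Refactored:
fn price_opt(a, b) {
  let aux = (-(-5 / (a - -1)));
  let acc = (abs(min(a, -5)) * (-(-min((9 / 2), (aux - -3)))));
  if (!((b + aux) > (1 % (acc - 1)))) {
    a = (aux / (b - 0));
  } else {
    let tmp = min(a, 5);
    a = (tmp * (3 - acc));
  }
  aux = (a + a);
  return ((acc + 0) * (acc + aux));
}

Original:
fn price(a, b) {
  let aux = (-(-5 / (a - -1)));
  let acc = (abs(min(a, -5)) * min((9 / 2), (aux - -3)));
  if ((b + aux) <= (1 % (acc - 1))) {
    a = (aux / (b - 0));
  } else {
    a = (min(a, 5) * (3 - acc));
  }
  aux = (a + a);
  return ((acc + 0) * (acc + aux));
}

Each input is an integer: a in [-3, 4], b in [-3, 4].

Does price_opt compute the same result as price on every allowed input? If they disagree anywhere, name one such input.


Side by side, the visible changes include: statement counts differ; also boolean connective usage differs; also comparison usage differs; also local variable names differ.
One worked example (a=-3, b=3) — price: aux becomes -2; next acc becomes 5; next ((b + aux) <= (1 % (acc - 1))) evaluates to true; next a becomes -1; next aux becomes -2; next final value 15; price_opt: aux becomes -2; next acc becomes 5; next (!((b + aux) > (1 % (acc - 1)))) evaluates to true; next a becomes -1; next aux becomes -2; next final value 15; agreement on 15.
Checked all 64 inputs in the declared domain: the outputs agree on every one.
verdict: equivalent


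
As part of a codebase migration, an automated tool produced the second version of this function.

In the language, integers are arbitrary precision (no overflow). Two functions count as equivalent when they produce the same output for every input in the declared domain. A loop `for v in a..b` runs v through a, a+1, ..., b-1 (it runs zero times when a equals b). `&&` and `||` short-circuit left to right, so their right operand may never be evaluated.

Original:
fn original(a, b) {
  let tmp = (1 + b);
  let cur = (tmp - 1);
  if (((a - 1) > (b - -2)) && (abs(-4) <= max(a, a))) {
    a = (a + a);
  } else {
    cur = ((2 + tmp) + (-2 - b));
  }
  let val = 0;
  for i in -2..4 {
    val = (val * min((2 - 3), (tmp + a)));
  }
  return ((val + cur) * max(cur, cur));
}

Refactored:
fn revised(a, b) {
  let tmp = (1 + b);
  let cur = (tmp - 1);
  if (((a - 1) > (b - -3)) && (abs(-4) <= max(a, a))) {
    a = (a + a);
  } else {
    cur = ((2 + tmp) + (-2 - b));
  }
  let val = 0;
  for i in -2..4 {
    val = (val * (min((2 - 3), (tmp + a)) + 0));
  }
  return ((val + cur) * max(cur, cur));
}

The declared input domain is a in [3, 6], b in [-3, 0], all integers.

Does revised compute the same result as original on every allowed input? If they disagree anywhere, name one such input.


Input a=4, b=0: 0 from original versus 1 from revised.
verdict: not equivalent; witness: a=4, b=0


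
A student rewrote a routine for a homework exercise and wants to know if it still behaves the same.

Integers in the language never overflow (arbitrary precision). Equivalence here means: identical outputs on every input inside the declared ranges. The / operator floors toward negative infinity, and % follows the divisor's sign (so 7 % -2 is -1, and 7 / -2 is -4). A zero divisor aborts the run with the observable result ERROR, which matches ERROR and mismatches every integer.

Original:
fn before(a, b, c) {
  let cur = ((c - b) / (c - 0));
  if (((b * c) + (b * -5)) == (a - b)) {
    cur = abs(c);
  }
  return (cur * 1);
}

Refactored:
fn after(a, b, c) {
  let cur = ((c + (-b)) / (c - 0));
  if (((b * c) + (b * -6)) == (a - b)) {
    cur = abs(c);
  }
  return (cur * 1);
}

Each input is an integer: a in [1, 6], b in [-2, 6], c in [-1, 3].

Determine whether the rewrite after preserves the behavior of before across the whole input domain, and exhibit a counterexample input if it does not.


Run the pair on a=1, b=-1, c=3.
before: cur := 1 | (((b * c) + (b * -5)) == (a - b)): true | cur := 3 | result 3
after: cur := 1 | (((b * c) + (b * -6)) == (a - b)): false | result 1
3 != 1, so the rewrite changes behavior.
verdict: not equivalent; witness: a=1, b=-1, c=3


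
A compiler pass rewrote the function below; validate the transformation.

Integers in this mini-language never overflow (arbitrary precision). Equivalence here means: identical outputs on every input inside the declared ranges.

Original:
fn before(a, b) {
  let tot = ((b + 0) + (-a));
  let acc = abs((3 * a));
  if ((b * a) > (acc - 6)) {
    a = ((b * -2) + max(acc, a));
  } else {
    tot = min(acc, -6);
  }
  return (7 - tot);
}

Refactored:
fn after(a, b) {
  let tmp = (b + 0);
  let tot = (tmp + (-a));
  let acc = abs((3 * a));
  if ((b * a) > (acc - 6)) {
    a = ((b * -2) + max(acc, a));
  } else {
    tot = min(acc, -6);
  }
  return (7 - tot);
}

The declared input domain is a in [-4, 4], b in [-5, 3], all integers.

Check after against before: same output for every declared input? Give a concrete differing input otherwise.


Reading the diff, among the changes: local variable names differ, plus statement counts differ.
As a probe, take a=0, b=-1: before runs tot = -1; acc = 0; ((b * a) > (acc - 6)) -> true; a = 2; return 8; after runs tmp = -1; tot = -1; acc = 0; ((b * a) > (acc - 6)) -> true; a = 2; return 8; both end at 8.
Sweeping the whole domain (81 inputs) finds no disagreement.
verdict: equivalent


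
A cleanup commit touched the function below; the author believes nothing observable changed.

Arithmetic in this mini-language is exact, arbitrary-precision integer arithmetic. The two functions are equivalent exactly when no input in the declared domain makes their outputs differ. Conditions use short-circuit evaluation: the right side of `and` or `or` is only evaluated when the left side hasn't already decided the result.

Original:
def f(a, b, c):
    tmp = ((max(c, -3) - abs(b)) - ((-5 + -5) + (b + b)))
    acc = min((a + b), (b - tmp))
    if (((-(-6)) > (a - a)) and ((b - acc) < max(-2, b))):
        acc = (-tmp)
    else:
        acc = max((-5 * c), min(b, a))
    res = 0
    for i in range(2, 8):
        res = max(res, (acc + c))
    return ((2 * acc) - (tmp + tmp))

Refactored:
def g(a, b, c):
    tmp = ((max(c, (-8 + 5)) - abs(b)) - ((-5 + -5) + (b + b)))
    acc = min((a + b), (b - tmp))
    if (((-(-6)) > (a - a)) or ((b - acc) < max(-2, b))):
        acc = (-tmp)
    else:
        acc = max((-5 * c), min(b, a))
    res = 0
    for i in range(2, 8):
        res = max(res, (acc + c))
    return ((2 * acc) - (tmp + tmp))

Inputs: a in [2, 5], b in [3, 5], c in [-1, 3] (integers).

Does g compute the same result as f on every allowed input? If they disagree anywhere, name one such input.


Not equivalent: a=2, b=3, c=2 separates them (-2 vs -12).
f: tmp becomes 3; next acc becomes 0; next (((-(-6)) > (a - a)) and ((b - acc) < max(-2, b))) evaluates to false; next acc becomes 2; next res becomes 0; next at i=2:; next res becomes 4; next at i=3:; next res becomes 4; next at i=4:; next res becomes 4; next at i=5:; next res becomes 4; next at i=6:; next res becomes 4; next at i=7:; next res becomes 4; next final value -2
g: tmp becomes 3; next acc becomes 0; next (((-(-6)) > (a - a)) or ((b - acc) < max(-2, b))) evaluates to true; next acc becomes -3; next res becomes 0; next at i=2:; next res becomes 0; next at i=3:; next res becomes 0; next at i=4:; next res becomes 0; next at i=5:; next res becomes 0; next at i=6:; next res becomes 0; next at i=7:; next res becomes 0; next final value -12
verdict: not equivalent; witness: a=2, b=3, c=2


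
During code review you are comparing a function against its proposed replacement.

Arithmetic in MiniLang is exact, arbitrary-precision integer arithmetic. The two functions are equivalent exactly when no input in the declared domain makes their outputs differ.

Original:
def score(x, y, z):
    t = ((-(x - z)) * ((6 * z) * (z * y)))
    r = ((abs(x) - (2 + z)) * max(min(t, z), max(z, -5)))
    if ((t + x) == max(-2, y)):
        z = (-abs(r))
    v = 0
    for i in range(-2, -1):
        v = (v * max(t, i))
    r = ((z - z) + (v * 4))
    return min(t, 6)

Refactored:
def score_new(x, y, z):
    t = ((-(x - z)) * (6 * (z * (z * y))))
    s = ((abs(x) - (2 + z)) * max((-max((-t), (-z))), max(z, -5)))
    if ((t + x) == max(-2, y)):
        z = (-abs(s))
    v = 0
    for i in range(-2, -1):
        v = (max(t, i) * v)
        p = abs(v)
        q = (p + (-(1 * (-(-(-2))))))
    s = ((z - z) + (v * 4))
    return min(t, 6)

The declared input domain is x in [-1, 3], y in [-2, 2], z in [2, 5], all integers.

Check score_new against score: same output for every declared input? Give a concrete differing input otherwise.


Differences: arithmetic usage differs; min/max/abs usage differs; local variable names differ; statement counts differ; constant usage differs — yet all 100 inputs agree.
verdict: equivalent


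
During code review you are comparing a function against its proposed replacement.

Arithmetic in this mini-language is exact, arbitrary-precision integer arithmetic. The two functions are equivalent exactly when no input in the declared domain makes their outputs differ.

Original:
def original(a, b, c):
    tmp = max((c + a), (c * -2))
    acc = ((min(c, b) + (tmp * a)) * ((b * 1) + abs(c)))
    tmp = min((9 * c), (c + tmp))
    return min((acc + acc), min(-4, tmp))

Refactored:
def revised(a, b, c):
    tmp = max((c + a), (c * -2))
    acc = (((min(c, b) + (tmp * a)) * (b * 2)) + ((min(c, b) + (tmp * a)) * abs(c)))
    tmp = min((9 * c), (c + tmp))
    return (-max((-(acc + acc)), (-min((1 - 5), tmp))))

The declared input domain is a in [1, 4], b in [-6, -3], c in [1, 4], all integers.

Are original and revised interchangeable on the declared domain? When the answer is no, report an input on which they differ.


There is a counterexample at a=1, b=-4, c=4: -4 on one side, -8 on the other.
original: tmp=5, then acc=0, then tmp=9, then returns -4
revised: tmp=5, then acc=-4, then tmp=9, then returns -8
verdict: not equivalent; witness: a=1, b=-4, c=4


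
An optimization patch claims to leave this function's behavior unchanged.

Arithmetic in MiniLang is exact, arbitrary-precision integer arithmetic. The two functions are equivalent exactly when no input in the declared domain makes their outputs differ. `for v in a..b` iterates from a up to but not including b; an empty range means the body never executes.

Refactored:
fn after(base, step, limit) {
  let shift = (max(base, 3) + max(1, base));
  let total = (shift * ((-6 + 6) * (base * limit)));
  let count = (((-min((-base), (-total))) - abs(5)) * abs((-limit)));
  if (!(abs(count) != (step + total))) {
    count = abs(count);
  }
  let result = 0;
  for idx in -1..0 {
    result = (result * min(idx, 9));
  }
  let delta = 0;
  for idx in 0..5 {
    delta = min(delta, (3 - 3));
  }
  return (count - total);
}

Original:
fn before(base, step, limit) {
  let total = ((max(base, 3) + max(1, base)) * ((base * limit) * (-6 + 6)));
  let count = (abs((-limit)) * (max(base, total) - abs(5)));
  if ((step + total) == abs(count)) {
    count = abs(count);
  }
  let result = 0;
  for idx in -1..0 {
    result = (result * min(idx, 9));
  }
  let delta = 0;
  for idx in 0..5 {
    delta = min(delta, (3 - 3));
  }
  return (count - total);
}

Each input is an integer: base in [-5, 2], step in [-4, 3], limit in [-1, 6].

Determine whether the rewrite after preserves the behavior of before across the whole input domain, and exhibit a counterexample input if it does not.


The two are interchangeable: boolean connective usage differs, plus min/max/abs usage differs, plus local variable names differ, plus statement counts differ, plus comparison usage differs, and every declared input agrees.
As a probe, take base=0, step=3, limit=4: before runs total becomes 0; next count becomes -20; next ((step + total) == abs(count)) evaluates to false; next result becomes 0; next at idx=-1:; next result becomes 0; next delta becomes 0; next at idx=0:; next delta becomes 0; next at idx=1:; next delta becomes 0; next at idx=2:; next delta becomes 0; next at idx=3:; next delta becomes 0; next at idx=4:; next delta becomes 0; next final value -20; after runs shift becomes 4; next total becomes 0; next count becomes -20; next (!(abs(count) != (step + total))) evaluates to false; next result becomes 0; next at idx=-1:; next result becomes 0; next delta becomes 0; next at idx=0:; next delta becomes 0; next at idx=1:; next delta becomes 0; next at idx=2:; next delta becomes 0; next at idx=3:; next delta becomes 0; next at idx=4:; next delta becomes 0; next final value -20; both end at -20.
Sweeping the whole domain (512 inputs) finds no disagreement.
verdict: equivalent


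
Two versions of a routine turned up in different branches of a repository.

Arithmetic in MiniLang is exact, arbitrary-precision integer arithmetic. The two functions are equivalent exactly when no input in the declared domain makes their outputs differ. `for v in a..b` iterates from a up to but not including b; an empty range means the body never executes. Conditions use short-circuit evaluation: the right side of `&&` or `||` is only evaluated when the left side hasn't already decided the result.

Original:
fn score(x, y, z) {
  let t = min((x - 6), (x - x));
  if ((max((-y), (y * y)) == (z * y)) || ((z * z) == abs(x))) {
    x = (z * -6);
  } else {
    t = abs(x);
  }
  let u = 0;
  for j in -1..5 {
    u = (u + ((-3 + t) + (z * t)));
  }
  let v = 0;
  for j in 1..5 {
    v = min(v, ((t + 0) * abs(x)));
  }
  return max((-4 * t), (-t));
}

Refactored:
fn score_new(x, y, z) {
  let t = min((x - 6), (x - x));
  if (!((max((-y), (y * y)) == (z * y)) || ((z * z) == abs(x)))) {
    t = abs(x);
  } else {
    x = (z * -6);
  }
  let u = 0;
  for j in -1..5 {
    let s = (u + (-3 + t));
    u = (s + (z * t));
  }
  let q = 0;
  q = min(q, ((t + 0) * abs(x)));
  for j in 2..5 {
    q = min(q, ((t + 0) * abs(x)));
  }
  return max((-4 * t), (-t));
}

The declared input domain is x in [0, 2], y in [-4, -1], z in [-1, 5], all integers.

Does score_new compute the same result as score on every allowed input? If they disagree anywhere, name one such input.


This is a faithful refactor — loop structure differs, and arithmetic usage differs, and min/max/abs usage differs, and local variable names differ, and constant usage differs, and boolean connective usage differs, and statement counts differ, but the computed results match everywhere.
As a probe, take x=1, y=-2, z=2: score runs t = -5; ((max((-y), (y * y)) == (z * y)) || ((z * z) == abs(x))) -> false; t = 1; u = 0; [j=-1]; u = 0; [j=0]; u = 0; [j=1]; u = 0; [j=2]; u = 0; [j=3]; u = 0; [j=4]; u = 0; v = 0; [j=1]; v = 0; [j=2]; v = 0; [j=3]; v = 0; [j=4]; v = 0; return -1; score_new runs t = -5; (!((max((-y), (y * y)) == (z * y)) || ((z * z) == abs(x)))) -> true; t = 1; u = 0; [j=-1]; s = -2; u = 0; [j=0]; s = -2; u = 0; [j=1]; s = -2; u = 0; [j=2]; s = -2; u = 0; [j=3]; s = -2; u = 0; [j=4]; s = -2; u = 0; q = 0; q = 0; [j=2]; q = 0; [j=3]; q = 0; [j=4]; q = 0; return -1; both end at -1.
Every one of the 84 inputs gives matching results.
verdict: equivalent


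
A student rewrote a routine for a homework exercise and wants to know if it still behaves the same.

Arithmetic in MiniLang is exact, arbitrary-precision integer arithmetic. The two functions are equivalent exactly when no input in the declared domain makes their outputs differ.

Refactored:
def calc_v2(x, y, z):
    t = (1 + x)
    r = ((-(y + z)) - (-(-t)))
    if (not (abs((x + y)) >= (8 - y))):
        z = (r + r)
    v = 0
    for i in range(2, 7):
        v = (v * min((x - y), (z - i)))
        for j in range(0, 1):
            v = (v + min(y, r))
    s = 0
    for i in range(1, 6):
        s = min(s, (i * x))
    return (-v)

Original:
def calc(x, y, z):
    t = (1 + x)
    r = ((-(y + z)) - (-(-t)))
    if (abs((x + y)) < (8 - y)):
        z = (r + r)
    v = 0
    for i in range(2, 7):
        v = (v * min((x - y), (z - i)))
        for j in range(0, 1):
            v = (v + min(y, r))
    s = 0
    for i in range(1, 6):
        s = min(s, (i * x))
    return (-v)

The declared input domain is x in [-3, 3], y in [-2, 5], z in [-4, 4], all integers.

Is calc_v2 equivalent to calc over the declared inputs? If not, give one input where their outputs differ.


Changes here: boolean connective usage differs; and comparison usage differs; the full 504-point sweep finds no disagreement.
verdict: equivalent


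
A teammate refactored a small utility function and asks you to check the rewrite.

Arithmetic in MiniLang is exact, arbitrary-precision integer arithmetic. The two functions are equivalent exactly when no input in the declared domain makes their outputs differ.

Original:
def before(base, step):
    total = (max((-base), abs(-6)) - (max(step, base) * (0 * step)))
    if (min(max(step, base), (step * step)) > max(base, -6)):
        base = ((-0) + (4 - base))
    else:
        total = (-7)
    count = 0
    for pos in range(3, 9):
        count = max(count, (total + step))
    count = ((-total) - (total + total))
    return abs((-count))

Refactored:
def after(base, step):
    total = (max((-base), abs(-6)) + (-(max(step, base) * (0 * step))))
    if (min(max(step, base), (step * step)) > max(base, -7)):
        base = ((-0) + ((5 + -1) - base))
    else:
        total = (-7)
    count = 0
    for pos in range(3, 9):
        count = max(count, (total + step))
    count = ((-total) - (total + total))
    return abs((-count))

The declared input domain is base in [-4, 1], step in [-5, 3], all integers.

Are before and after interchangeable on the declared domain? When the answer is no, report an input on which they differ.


The suspicious edit (`-6` became `-7`) never changes the result for any input inside the declared domain; all 54 inputs agree.
verdict: equivalent


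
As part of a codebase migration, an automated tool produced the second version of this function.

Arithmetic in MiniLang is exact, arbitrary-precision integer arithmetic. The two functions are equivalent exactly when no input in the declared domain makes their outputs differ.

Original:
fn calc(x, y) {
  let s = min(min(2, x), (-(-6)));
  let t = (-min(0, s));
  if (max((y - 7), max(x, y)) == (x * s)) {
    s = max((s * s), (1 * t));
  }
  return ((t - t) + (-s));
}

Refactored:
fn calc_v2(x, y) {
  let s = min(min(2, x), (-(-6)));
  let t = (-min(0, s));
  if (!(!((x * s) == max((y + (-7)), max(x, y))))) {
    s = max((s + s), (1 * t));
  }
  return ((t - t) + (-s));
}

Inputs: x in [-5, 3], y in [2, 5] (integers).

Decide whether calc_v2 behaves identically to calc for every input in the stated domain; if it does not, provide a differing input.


These are not equivalent — on x=-2, y=4 the outputs split (-4 vs -2).
calc: s := -2 | t := 2 | (max((y - 7), max(x, y)) == (x * s)): true | s := 4 | result -4
calc_v2: s := -2 | t := 2 | (!(!((x * s) == max((y + (-7)), max(x, y))))): true | s := 2 | result -2
verdict: not equivalent; witness: x=-2, y=4


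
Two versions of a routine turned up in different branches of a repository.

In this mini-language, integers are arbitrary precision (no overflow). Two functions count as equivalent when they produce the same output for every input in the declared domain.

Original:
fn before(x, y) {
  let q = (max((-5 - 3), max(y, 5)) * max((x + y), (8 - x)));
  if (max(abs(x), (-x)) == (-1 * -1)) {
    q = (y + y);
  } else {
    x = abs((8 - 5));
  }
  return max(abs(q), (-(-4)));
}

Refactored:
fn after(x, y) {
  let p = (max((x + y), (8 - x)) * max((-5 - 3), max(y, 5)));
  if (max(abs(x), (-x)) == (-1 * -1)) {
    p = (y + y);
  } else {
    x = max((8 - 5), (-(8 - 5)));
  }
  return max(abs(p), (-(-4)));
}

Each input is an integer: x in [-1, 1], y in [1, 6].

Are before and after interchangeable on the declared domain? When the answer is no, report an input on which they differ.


Behavior is preserved: although arithmetic usage differs; and local variable names differ; and min/max/abs usage differs; and constant usage differs, the outputs never diverge.
Tracing x=0, y=3: before: q := 40 | (max(abs(x), (-x)) == (-1 * -1)): false | x := 3 | result 40 | after: p := 40 | (max(abs(x), (-x)) == (-1 * -1)): false | x := 3 | result 40 — matching result 40.
Every one of the 18 inputs gives matching results.
verdict: equivalent


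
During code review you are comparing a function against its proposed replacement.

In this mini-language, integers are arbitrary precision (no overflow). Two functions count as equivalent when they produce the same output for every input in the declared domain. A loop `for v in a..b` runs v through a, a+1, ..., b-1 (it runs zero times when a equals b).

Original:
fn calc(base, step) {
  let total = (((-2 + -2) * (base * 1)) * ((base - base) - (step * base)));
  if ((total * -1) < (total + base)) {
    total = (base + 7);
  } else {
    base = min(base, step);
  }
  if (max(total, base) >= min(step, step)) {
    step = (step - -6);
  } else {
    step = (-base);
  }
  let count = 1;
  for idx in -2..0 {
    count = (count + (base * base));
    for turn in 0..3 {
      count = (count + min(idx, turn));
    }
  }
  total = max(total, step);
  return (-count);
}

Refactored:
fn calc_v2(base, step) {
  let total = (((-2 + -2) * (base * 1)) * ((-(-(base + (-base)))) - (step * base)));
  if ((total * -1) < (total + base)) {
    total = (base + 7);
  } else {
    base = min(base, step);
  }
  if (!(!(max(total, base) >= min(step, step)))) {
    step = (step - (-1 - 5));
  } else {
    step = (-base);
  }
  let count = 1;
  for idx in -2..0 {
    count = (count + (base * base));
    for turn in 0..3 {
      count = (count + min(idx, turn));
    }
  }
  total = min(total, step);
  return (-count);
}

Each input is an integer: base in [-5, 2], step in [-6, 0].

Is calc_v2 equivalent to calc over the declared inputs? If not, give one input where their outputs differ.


Equivalent. Although `max(total, step)` became `min(total, step)`, no input in the stated domain can expose it.
Across all 56 domain points the two functions coincide.
As a probe, take base=0, step=-4: calc runs total = 0; ((total * -1) < (total + base)) -> false; base = -4; (max(total, base) >= min(step, step)) -> true; step = 2; count = 1; [idx=-2]; count = 17; [turn=0]; count = 15; [turn=1]; count = 13; [turn=2]; count = 11; [idx=-1]; count = 27; [turn=0]; count = 26; [turn=1]; count = 25; [turn=2]; count = 24; total = 2; return -24; calc_v2 runs total = 0; ((total * -1) < (total + base)) -> false; base = -4; (!(!(max(total, base) >= min(step, step)))) -> true; step = 2; count = 1; [idx=-2]; count = 17; [turn=0]; count = 15; [turn=1]; count = 13; [turn=2]; count = 11; [idx=-1]; count = 27; [turn=0]; count = 26; [turn=1]; count = 25; [turn=2]; count = 24; total = 0; return -24; both end at -24.
verdict: equivalent


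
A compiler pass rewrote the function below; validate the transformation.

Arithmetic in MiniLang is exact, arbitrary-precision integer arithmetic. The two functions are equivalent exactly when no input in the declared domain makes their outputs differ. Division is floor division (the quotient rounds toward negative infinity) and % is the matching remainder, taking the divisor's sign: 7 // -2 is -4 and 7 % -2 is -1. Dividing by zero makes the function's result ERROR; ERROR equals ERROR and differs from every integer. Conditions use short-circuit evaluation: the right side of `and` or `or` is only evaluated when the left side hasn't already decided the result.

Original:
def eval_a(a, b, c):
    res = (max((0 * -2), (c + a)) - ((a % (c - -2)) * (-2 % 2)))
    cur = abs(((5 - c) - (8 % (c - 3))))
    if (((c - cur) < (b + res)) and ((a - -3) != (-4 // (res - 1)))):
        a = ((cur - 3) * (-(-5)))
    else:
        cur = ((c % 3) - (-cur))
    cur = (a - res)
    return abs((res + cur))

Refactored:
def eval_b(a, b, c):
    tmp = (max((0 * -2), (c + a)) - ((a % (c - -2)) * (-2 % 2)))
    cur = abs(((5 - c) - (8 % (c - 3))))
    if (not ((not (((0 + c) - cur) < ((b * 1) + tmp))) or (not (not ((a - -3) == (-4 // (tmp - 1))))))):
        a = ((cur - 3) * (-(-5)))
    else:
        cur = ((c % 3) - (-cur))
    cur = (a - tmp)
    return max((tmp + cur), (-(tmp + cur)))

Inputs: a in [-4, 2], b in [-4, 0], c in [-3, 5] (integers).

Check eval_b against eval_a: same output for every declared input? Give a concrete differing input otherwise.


This is a faithful refactor — boolean connective usage differs; also constant usage differs; also comparison usage differs; also local variable names differ; also arithmetic usage differs; also min/max/abs usage differs, but the computed results match everywhere.
Spot check at a=-4, b=0, c=-2 — eval_a: hits division by zero so the output is ERROR. eval_b: hits division by zero so the output is ERROR. Both give ERROR.
Every one of the 315 inputs gives matching results.
verdict: equivalent


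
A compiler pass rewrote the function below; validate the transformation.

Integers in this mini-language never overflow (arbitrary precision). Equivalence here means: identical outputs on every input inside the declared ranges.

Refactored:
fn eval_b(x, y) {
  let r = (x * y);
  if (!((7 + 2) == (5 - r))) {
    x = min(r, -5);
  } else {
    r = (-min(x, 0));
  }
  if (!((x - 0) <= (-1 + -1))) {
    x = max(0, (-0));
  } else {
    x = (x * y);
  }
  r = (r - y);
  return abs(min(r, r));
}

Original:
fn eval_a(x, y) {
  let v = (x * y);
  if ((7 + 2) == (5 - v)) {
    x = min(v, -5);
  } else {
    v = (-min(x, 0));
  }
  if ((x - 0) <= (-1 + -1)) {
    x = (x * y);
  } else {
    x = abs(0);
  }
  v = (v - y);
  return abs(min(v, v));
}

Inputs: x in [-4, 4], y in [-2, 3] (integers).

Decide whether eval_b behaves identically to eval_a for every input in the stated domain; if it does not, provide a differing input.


On input x=-4, y=-2, eval_a returns 6 while eval_b returns 10.
verdict: not equivalent; witness: x=-4, y=-2


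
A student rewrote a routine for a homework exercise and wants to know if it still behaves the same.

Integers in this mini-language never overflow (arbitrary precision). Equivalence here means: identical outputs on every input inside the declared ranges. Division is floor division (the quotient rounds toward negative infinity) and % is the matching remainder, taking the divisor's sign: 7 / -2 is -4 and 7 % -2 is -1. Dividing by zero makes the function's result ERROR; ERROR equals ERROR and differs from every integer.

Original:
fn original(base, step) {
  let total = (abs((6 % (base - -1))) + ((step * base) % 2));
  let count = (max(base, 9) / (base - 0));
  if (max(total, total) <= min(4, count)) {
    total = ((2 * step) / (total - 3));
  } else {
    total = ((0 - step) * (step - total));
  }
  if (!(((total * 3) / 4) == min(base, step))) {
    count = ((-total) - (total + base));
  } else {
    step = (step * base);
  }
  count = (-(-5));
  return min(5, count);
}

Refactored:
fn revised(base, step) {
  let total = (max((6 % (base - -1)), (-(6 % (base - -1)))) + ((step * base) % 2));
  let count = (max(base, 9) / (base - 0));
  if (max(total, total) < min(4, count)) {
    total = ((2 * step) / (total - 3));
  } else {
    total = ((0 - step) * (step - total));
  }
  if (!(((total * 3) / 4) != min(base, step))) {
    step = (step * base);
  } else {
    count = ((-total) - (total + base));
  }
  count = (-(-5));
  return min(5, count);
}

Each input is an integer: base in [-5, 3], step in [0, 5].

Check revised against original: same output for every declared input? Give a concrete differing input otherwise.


There is a counterexample at base=3, step=1: ERROR on one side, 5 on the other.
original: total becomes 3; next count becomes 3; next (max(total, total) <= min(4, count)) evaluates to true; next hits division by zero so the output is ERROR
revised: total becomes 3; next count becomes 3; next (max(total, total) < min(4, count)) evaluates to false; next total becomes 2; next (!(((total * 3) / 4) != min(base, step))) evaluates to true; next step becomes 3; next count becomes 5; next final value 5
verdict: not equivalent; witness: base=3, step=1


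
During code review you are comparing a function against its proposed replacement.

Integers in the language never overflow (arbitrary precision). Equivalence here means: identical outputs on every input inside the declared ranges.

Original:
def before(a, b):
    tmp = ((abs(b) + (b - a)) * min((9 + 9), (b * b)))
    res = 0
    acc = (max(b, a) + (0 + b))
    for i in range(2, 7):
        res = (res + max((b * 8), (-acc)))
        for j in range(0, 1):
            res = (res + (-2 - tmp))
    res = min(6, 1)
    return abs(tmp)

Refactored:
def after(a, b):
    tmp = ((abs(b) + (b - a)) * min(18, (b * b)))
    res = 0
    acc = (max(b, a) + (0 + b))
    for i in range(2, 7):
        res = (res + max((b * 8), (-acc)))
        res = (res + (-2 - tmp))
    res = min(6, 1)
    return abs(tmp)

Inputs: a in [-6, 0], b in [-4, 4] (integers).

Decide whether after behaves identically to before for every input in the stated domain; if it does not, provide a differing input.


The two are interchangeable: constant usage differs, plus local variable names differ, plus arithmetic usage differs, plus statement counts differ, plus loop structure differs, and every declared input agrees.
As a probe, take a=-3, b=-1: before runs tmp becomes 3; next res becomes 0; next acc becomes -2; next at i=2:; next res becomes 2; next at j=0:; next res becomes -3; next at i=3:; next res becomes -1; next at j=0:; next res becomes -6; next at i=4:; next res becomes -4; next at j=0:; next res becomes -9; next at i=5:; next res becomes -7; next at j=0:; next res becomes -12; next at i=6:; next res becomes -10; next at j=0:; next res becomes -15; next res becomes 1; next final value 3; after runs tmp becomes 3; next res becomes 0; next acc becomes -2; next at i=2:; next res becomes 2; next res becomes -3; next at i=3:; next res becomes -1; next res becomes -6; next at i=4:; next res becomes -4; next res becomes -9; next at i=5:; next res becomes -7; next res becomes -12; next at i=6:; next res becomes -10; next res becomes -15; next res becomes 1; next final value 3; both end at 3.
Across all 63 domain points the two functions coincide.
verdict: equivalent
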